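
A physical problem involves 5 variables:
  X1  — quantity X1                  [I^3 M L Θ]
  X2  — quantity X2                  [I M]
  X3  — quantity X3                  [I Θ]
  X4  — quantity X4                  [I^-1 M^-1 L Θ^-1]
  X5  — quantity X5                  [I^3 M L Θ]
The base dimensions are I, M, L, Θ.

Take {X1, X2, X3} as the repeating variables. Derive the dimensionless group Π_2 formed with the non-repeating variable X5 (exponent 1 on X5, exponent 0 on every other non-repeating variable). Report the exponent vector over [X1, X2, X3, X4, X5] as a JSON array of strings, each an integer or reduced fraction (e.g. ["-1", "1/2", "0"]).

["-1", "0", "0", "0", "1"]

Write exponents as rows I,M,L,Θ / cols X1,X2,X3,X4,X5:
  I: [ 3  1  1 -1  3]
  M: [ 1  1  0 -1  1]
  L: [ 1  0  0  1  1]
  Θ: [ 1  0  1 -1  1]
Row reduction gives pivot columns X1,X2,X3; rank = 3
Repeat: X1,X2,X3; free: X4,X5
RREF:
  r0: [   1    0    0    1    1]
  r1: [   0    1    0   -2    0]
  r2: [   0    0    1   -2    0]
  r3: [   0    0    0    0    0]
Fix exponent of X5 at 1, X4 at 0; solve each RREF row for its pivot's exponent:
  r0: exp(X1) + (1)·1 = 0 ⇒ exp(X1) = -1
  r1: exp(X2) + (0)·1 = 0 ⇒ exp(X2) = 0
  r2: exp(X3) + (0)·1 = 0 ⇒ exp(X3) = 0
Π_2 = X1^-1 · X5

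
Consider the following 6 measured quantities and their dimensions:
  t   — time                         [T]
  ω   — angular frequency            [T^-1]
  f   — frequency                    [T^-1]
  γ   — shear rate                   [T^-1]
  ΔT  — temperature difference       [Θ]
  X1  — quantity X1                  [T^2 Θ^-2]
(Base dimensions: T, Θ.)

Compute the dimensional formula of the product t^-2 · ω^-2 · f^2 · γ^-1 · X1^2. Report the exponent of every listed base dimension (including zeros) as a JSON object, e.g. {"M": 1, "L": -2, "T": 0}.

Exponent matrix [T,Θ] × [t,ω,f,γ,ΔT,X1]:
  T: [ 1 -1 -1 -1  0  2]
  Θ: [ 0  0  0  0  1 -2]
  [T]: (-2)·1+(-2)·-1+(2)·-1+(-1)·-1+(2)·2 = 3
  [Θ]: (-2)·0+(-2)·0+(2)·0+(-1)·0+(2)·-2 = -4
⇒ T^3 Θ^-4

{"T": 3, "Θ": -4}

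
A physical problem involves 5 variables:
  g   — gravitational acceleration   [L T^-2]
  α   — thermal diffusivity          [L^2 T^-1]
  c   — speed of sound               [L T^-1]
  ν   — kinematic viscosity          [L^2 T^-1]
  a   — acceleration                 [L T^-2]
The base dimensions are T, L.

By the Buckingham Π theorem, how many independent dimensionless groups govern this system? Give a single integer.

Dimensional matrix (T×L by g×α×c×ν×a):
  T: [-2 -1 -1 -1 -2]
  L: [ 1  2  1  2  1]
Echelon form has 2 nonzero rows (pivots: g,α)
5 vars − rank 2 = 3 Π groups

3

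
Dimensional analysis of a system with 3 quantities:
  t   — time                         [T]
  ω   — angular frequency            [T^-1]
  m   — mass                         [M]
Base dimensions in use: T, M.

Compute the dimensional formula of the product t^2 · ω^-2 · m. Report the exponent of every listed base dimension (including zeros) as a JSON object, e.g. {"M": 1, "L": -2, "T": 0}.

{"T": 4, "M": 1}

Dimensional matrix (T×M by t×ω×m):
  T: [ 1 -1  0]
  M: [ 0  0  1]
  [T]: (2)·1+(-2)·-1+(1)·0 = 4
  [M]: (2)·0+(-2)·0+(1)·1 = 1
⇒ T^4 M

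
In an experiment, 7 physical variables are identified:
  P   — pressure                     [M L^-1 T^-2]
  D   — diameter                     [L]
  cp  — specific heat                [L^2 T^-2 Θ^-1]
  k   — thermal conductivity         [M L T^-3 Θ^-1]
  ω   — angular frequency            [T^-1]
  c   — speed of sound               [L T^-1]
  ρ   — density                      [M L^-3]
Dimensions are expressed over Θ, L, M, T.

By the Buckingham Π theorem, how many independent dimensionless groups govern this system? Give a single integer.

3

Write exponents as rows Θ,L,M,T / cols P,D,cp,k,ω,c,ρ:
  Θ: [ 0  0 -1 -1  0  0  0]
  L: [-1  1  2  1  0  1 -3]
  M: [ 1  0  0  1  0  0  1]
  T: [-2  0 -2 -3 -1 -1  0]
Row reduction gives pivot columns P,D,cp,k; rank = 4
n=7, r=4 ⇒ 3 dimensionless groups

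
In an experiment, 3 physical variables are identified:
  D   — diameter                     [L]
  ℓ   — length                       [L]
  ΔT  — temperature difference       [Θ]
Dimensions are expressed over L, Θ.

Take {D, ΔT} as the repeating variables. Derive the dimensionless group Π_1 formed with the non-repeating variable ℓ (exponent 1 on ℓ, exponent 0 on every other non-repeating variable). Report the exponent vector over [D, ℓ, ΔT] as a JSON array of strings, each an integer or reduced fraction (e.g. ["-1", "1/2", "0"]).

Exponent matrix [L,Θ] × [D,ℓ,ΔT]:
  L: [ 1  1  0]
  Θ: [ 0  0  1]
Row reduction gives pivot columns D,ΔT; rank = 2
Repeat: D,ΔT; free: ℓ
RREF:
  r0: [   1    1    0]
  r1: [   0    0    1]
Fix exponent of ℓ at 1; solve each RREF row for its pivot's exponent:
  r0: exp(D) + (1)·1 = 0 ⇒ exp(D) = -1
  r1: exp(ΔT) + (0)·1 = 0 ⇒ exp(ΔT) = 0
Π_1 = D^-1 · ℓ

["-1", "1", "0"]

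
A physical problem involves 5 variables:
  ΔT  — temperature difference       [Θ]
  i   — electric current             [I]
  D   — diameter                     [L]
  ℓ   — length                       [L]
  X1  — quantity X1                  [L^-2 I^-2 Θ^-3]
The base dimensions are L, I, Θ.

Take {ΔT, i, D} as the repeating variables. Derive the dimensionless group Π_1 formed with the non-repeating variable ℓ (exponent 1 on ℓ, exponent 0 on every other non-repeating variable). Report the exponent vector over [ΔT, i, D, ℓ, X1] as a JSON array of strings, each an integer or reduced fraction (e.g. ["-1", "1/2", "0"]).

Dimensional matrix (L×I×Θ by ΔT×i×D×ℓ×X1):
  L: [ 0  0  1  1 -2]
  I: [ 0  1  0  0 -2]
  Θ: [ 1  0  0  0 -3]
RREF → pivots at {ΔT,i,D} ⇒ r = 3
Repeat: ΔT,i,D; free: ℓ,X1
RREF:
  r0: [   1    0    0    0   -3]
  r1: [   0    1    0    0   -2]
  r2: [   0    0    1    1   -2]
Fix exponent of ℓ at 1, X1 at 0; solve each RREF row for its pivot's exponent:
  r0: exp(ΔT) + (0)·1 = 0 ⇒ exp(ΔT) = 0
  r1: exp(i) + (0)·1 = 0 ⇒ exp(i) = 0
  r2: exp(D) + (1)·1 = 0 ⇒ exp(D) = -1
Π_1 = D^-1 · ℓ

["0", "0", "-1", "1", "0"]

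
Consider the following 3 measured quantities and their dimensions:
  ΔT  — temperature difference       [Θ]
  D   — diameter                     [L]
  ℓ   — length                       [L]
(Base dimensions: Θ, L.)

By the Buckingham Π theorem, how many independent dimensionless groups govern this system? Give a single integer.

1

Exponent matrix [Θ,L] × [ΔT,D,ℓ]:
  Θ: [ 1  0  0]
  L: [ 0  1  1]
Echelon form has 2 nonzero rows (pivots: ΔT,D)
n=3, r=2 ⇒ 1 dimensionless group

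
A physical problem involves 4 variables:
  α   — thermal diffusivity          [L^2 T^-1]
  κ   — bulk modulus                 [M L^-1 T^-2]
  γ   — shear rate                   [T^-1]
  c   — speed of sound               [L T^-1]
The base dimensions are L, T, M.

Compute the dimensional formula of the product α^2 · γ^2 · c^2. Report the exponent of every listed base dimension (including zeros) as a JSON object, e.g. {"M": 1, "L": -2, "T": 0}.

{"L": 6, "T": -6, "M": 0}

Exponent matrix [L,T,M] × [α,κ,γ,c]:
  L: [ 2 -1  0  1]
  T: [-1 -2 -1 -1]
  M: [ 0  1  0  0]
  [L]: (2)·2+(2)·0+(2)·1 = 6
  [T]: (2)·-1+(2)·-1+(2)·-1 = -6
  [M]: (2)·0+(2)·0+(2)·0 = 0
⇒ L^6 T^-6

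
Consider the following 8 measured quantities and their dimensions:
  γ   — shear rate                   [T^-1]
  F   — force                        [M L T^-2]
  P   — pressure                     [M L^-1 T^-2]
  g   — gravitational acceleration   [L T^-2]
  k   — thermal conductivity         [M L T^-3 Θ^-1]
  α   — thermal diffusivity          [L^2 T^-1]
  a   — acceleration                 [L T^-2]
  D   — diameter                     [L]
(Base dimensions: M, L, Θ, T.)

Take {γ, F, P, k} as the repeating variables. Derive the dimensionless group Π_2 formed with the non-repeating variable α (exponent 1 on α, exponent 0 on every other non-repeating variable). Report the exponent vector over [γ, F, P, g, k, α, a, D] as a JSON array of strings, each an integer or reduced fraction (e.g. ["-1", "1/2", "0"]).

["-1", "-1", "1", "0", "0", "1", "0", "0"]

Exponent matrix [M,L,Θ,T] × [γ,F,P,g,k,α,a,D]:
  M: [ 0  1  1  0  1  0  0  0]
  L: [ 0  1 -1  1  1  2  1  1]
  Θ: [ 0  0  0  0 -1  0  0  0]
  T: [-1 -2 -2 -2 -3 -1 -2  0]
Echelon form has 4 nonzero rows (pivots: γ,F,P,k)
Pivot set = {γ,F,P,k}, free = {g,α,a,D}
RREF:
  r0: [   1    0    0    2    0    1    2    0]
  r1: [   0    1    0  1/2    0    1  1/2  1/2]
  r2: [   0    0    1 -1/2    0   -1 -1/2 -1/2]
  r3: [   0    0    0    0    1    0    0    0]
Fix exponent of α at 1, g at 0, a at 0, D at 0; solve each RREF row for its pivot's exponent:
  r0: exp(γ) + (1)·1 = 0 ⇒ exp(γ) = -1
  r1: exp(F) + (1)·1 = 0 ⇒ exp(F) = -1
  r2: exp(P) + (-1)·1 = 0 ⇒ exp(P) = 1
  r3: exp(k) + (0)·1 = 0 ⇒ exp(k) = 0
Π_2 = γ^-1 · F^-1 · P · α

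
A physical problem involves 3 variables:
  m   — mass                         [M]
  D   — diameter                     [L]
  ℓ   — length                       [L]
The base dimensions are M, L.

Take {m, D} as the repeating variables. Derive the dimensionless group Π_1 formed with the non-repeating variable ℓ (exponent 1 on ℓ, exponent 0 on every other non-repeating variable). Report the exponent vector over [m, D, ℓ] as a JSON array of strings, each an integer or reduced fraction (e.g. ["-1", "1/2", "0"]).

Dimensional matrix (M×L by m×D×ℓ):
  M: [ 1  0  0]
  L: [ 0  1  1]
RREF → pivots at {m,D} ⇒ r = 2
Pivot set = {m,D}, free = {ℓ}
RREF:
  r0: [   1    0    0]
  r1: [   0    1    1]
Fix exponent of ℓ at 1; solve each RREF row for its pivot's exponent:
  r0: exp(m) + (0)·1 = 0 ⇒ exp(m) = 0
  r1: exp(D) + (1)·1 = 0 ⇒ exp(D) = -1
Π_1 = D^-1 · ℓ

["0", "-1", "1"]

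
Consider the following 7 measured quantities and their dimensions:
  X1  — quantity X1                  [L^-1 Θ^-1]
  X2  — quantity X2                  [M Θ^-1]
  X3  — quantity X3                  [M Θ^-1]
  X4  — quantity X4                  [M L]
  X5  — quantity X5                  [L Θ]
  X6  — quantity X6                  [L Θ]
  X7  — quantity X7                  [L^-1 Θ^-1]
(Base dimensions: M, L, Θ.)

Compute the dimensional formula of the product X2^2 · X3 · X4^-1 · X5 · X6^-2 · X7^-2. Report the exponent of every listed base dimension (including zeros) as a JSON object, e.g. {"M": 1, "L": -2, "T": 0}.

Dimensional matrix (M×L×Θ by X1×X2×X3×X4×X5×X6×X7):
  M: [ 0  1  1  1  0  0  0]
  L: [-1  0  0  1  1  1 -1]
  Θ: [-1 -1 -1  0  1  1 -1]
  [M]: (2)·1+(1)·1+(-1)·1+(1)·0+(-2)·0+(-2)·0 = 2
  [L]: (2)·0+(1)·0+(-1)·1+(1)·1+(-2)·1+(-2)·-1 = 0
  [Θ]: (2)·-1+(1)·-1+(-1)·0+(1)·1+(-2)·1+(-2)·-1 = -2
⇒ M^2 Θ^-2

{"M": 2, "L": 0, "Θ": -2}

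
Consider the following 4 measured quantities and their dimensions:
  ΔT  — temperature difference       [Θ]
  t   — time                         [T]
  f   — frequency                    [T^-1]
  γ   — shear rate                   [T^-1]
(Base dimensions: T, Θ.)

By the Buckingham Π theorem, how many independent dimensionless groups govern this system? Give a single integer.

Dimensional matrix (T×Θ by ΔT×t×f×γ):
  T: [ 0  1 -1 -1]
  Θ: [ 1  0  0  0]
Row reduction gives pivot columns ΔT,t; rank = 2
Π count = n − r = 4 − 2 = 2

2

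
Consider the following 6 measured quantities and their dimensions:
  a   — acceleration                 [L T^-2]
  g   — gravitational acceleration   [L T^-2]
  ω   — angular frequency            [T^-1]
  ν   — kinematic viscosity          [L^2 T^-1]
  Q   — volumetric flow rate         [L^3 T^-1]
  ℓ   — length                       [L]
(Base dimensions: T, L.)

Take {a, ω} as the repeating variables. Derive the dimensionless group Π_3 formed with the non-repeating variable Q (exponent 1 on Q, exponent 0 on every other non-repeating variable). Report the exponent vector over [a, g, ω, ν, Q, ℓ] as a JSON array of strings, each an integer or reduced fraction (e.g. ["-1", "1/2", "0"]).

["-3", "0", "5", "0", "1", "0"]

Write exponents as rows T,L / cols a,g,ω,ν,Q,ℓ:
  T: [-2 -2 -1 -1 -1  0]
  L: [ 1  1  0  2  3  1]
RREF → pivots at {a,ω} ⇒ r = 2
Pivot set = {a,ω}, free = {g,ν,Q,ℓ}
RREF:
  r0: [   1    1    0    2    3    1]
  r1: [   0    0    1   -3   -5   -2]
Fix exponent of Q at 1, g at 0, ν at 0, ℓ at 0; solve each RREF row for its pivot's exponent:
  r0: exp(a) + (3)·1 = 0 ⇒ exp(a) = -3
  r1: exp(ω) + (-5)·1 = 0 ⇒ exp(ω) = 5
Π_3 = a^-3 · ω^5 · Q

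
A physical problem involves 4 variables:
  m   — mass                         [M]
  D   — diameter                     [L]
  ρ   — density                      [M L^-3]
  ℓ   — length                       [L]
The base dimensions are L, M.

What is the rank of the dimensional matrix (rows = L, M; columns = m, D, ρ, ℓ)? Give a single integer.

Dimensional matrix (L×M by m×D×ρ×ℓ):
  L: [ 0  1 -3  1]
  M: [ 1  0  1  0]
Row reduction gives pivot columns m,D; rank = 2

2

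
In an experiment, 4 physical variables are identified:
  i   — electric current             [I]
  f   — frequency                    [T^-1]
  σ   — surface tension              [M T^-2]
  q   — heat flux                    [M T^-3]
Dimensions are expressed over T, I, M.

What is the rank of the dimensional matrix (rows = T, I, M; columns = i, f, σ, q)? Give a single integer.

3

Dimensional matrix (T×I×M by i×f×σ×q):
  T: [ 0 -1 -2 -3]
  I: [ 1  0  0  0]
  M: [ 0  0  1  1]
RREF → pivots at {i,f,σ} ⇒ r = 3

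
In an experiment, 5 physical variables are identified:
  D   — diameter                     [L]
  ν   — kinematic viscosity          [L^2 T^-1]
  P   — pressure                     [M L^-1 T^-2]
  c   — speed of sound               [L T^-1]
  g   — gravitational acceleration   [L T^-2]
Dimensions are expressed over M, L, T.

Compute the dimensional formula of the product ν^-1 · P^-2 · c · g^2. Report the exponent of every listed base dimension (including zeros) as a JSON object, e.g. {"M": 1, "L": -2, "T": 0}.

{"M": -2, "L": 3, "T": 0}

Dimensional matrix (M×L×T by D×ν×P×c×g):
  M: [ 0  0  1  0  0]
  L: [ 1  2 -1  1  1]
  T: [ 0 -1 -2 -1 -2]
  [M]: (-1)·0+(-2)·1+(1)·0+(2)·0 = -2
  [L]: (-1)·2+(-2)·-1+(1)·1+(2)·1 = 3
  [T]: (-1)·-1+(-2)·-2+(1)·-1+(2)·-2 = 0
⇒ M^-2 L^3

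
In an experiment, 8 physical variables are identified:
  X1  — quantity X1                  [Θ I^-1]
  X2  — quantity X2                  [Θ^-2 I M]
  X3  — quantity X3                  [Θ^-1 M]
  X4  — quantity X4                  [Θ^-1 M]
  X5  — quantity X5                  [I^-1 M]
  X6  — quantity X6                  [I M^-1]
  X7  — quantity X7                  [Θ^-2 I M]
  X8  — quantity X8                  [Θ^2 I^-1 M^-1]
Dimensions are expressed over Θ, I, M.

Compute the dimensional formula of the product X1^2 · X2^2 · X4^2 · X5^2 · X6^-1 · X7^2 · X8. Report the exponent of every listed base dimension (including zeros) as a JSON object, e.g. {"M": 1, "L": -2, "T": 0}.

{"Θ": -6, "I": -2, "M": 8}

Write exponents as rows Θ,I,M / cols X1,X2,X3,X4,X5,X6,X7,X8:
  Θ: [ 1 -2 -1 -1  0  0 -2  2]
  I: [-1  1  0  0 -1  1  1 -1]
  M: [ 0  1  1  1  1 -1  1 -1]
  [Θ]: (2)·1+(2)·-2+(2)·-1+(2)·0+(-1)·0+(2)·-2+(1)·2 = -6
  [I]: (2)·-1+(2)·1+(2)·0+(2)·-1+(-1)·1+(2)·1+(1)·-1 = -2
  [M]: (2)·0+(2)·1+(2)·1+(2)·1+(-1)·-1+(2)·1+(1)·-1 = 8
⇒ Θ^-6 I^-2 M^8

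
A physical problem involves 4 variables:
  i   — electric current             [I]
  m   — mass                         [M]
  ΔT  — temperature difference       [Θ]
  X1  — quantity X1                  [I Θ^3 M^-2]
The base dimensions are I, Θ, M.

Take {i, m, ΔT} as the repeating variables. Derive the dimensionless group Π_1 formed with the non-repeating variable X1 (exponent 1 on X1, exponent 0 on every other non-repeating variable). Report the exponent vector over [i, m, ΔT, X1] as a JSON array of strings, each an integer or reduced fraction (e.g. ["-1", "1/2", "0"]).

["-1", "2", "-3", "1"]

Dimensional matrix (I×Θ×M by i×m×ΔT×X1):
  I: [ 1  0  0  1]
  Θ: [ 0  0  1  3]
  M: [ 0  1  0 -2]
Row reduction gives pivot columns i,m,ΔT; rank = 3
Pivot set = {i,m,ΔT}, free = {X1}
RREF:
  r0: [   1    0    0    1]
  r1: [   0    1    0   -2]
  r2: [   0    0    1    3]
Fix exponent of X1 at 1; solve each RREF row for its pivot's exponent:
  r0: exp(i) + (1)·1 = 0 ⇒ exp(i) = -1
  r1: exp(m) + (-2)·1 = 0 ⇒ exp(m) = 2
  r2: exp(ΔT) + (3)·1 = 0 ⇒ exp(ΔT) = -3
Π_1 = i^-1 · m^2 · ΔT^-3 · X1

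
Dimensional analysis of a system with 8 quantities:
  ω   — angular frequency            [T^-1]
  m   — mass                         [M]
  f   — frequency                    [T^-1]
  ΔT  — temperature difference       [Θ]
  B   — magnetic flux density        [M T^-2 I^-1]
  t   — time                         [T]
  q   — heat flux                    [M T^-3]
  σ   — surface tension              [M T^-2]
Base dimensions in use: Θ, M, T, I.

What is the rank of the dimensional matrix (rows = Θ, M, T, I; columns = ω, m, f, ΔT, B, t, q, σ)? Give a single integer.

Exponent matrix [Θ,M,T,I] × [ω,m,f,ΔT,B,t,q,σ]:
  Θ: [ 0  0  0  1  0  0  0  0]
  M: [ 0  1  0  0  1  0  1  1]
  T: [-1  0 -1  0 -2  1 -3 -2]
  I: [ 0  0  0  0 -1  0  0  0]
Row reduction gives pivot columns ω,m,ΔT,B; rank = 4

4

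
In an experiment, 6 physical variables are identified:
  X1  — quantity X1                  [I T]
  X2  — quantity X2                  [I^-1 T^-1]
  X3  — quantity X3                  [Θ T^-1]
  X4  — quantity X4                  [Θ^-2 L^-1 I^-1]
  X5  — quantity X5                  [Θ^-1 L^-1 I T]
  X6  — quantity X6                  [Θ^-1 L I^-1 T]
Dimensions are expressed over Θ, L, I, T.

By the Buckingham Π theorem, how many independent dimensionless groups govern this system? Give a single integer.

3

Exponent matrix [Θ,L,I,T] × [X1,X2,X3,X4,X5,X6]:
  Θ: [ 0  0  1 -2 -1 -1]
  L: [ 0  0  0 -1 -1  1]
  I: [ 1 -1  0 -1  1 -1]
  T: [ 1 -1 -1  0  1  1]
Echelon form has 3 nonzero rows (pivots: X1,X3,X4)
n=6, r=3 ⇒ 3 dimensionless groups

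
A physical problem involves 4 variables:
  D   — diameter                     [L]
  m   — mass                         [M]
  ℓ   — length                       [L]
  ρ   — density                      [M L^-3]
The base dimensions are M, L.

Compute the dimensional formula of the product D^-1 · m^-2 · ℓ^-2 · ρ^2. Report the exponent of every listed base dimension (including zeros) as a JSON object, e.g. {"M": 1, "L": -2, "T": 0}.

Write exponents as rows M,L / cols D,m,ℓ,ρ:
  M: [ 0  1  0  1]
  L: [ 1  0  1 -3]
  [M]: (-1)·0+(-2)·1+(-2)·0+(2)·1 = 0
  [L]: (-1)·1+(-2)·0+(-2)·1+(2)·-3 = -9
⇒ L^-9

{"M": 0, "L": -9}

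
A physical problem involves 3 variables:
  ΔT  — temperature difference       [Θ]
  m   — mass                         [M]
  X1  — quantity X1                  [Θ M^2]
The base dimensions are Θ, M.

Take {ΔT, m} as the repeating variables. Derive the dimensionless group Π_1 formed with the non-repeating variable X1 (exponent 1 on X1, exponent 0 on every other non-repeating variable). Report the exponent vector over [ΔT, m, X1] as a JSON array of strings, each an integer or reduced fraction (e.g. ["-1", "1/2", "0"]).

["-1", "-2", "1"]

Exponent matrix [Θ,M] × [ΔT,m,X1]:
  Θ: [ 1  0  1]
  M: [ 0  1  2]
Row reduction gives pivot columns ΔT,m; rank = 2
Pivot set = {ΔT,m}, free = {X1}
RREF:
  r0: [   1    0    1]
  r1: [   0    1    2]
Fix exponent of X1 at 1; solve each RREF row for its pivot's exponent:
  r0: exp(ΔT) + (1)·1 = 0 ⇒ exp(ΔT) = -1
  r1: exp(m) + (2)·1 = 0 ⇒ exp(m) = -2
Π_1 = ΔT^-1 · m^-2 · X1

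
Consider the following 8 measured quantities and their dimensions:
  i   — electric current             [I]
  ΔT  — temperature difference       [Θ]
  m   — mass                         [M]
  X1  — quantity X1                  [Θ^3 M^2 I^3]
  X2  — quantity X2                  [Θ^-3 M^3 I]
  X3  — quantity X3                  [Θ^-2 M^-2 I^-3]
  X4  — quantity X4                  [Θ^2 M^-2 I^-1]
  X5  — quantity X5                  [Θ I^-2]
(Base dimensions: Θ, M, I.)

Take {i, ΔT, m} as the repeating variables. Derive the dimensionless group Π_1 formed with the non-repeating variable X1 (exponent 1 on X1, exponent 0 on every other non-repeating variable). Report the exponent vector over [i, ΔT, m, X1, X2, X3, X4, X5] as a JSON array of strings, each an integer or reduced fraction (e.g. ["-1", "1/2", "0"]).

Dimensional matrix (Θ×M×I by i×ΔT×m×X1×X2×X3×X4×X5):
  Θ: [ 0  1  0  3 -3 -2  2  1]
  M: [ 0  0  1  2  3 -2 -2  0]
  I: [ 1  0  0  3  1 -3 -1 -2]
Echelon form has 3 nonzero rows (pivots: i,ΔT,m)
Repeat: i,ΔT,m; free: X1,X2,X3,X4,X5
RREF:
  r0: [   1    0    0    3    1   -3   -1   -2]
  r1: [   0    1    0    3   -3   -2    2    1]
  r2: [   0    0    1    2    3   -2   -2    0]
Fix exponent of X1 at 1, X2 at 0, X3 at 0, X4 at 0, X5 at 0; solve each RREF row for its pivot's exponent:
  r0: exp(i) + (3)·1 = 0 ⇒ exp(i) = -3
  r1: exp(ΔT) + (3)·1 = 0 ⇒ exp(ΔT) = -3
  r2: exp(m) + (2)·1 = 0 ⇒ exp(m) = -2
Π_1 = i^-3 · ΔT^-3 · m^-2 · X1

["-3", "-3", "-2", "1", "0", "0", "0", "0"]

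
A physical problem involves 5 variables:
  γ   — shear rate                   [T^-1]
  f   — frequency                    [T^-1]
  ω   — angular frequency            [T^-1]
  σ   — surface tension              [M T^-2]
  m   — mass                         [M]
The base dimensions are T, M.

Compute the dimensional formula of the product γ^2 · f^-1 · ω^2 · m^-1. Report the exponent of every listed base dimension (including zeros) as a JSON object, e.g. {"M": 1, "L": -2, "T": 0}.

Write exponents as rows T,M / cols γ,f,ω,σ,m:
  T: [-1 -1 -1 -2  0]
  M: [ 0  0  0  1  1]
  [T]: (2)·-1+(-1)·-1+(2)·-1+(-1)·0 = -3
  [M]: (2)·0+(-1)·0+(2)·0+(-1)·1 = -1
⇒ T^-3 M^-1

{"T": -3, "M": -1}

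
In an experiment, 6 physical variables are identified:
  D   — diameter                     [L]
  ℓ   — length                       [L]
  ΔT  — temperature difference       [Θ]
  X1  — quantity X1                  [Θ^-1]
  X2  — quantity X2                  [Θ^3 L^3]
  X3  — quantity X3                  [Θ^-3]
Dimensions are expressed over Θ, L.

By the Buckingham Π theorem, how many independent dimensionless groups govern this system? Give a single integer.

Exponent matrix [Θ,L] × [D,ℓ,ΔT,X1,X2,X3]:
  Θ: [ 0  0  1 -1  3 -3]
  L: [ 1  1  0  0  3  0]
Row reduction gives pivot columns D,ΔT; rank = 2
Π count = n − r = 6 − 2 = 4

4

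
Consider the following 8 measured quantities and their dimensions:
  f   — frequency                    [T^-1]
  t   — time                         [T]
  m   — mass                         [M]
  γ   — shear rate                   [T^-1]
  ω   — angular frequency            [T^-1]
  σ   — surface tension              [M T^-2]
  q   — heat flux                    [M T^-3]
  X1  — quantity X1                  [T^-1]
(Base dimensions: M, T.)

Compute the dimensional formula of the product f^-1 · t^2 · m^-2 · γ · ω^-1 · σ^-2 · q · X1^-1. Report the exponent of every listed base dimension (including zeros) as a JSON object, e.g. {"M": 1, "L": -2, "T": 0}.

{"M": -3, "T": 5}

Exponent matrix [M,T] × [f,t,m,γ,ω,σ,q,X1]:
  M: [ 0  0  1  0  0  1  1  0]
  T: [-1  1  0 -1 -1 -2 -3 -1]
  [M]: (-1)·0+(2)·0+(-2)·1+(1)·0+(-1)·0+(-2)·1+(1)·1+(-1)·0 = -3
  [T]: (-1)·-1+(2)·1+(-2)·0+(1)·-1+(-1)·-1+(-2)·-2+(1)·-3+(-1)·-1 = 5
⇒ M^-3 T^5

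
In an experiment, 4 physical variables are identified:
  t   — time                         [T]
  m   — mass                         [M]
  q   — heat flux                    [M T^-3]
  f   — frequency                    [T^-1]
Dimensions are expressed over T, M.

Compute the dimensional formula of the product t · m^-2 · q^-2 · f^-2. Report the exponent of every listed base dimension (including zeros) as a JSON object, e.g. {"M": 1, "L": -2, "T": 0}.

Exponent matrix [T,M] × [t,m,q,f]:
  T: [ 1  0 -3 -1]
  M: [ 0  1  1  0]
  [T]: (1)·1+(-2)·0+(-2)·-3+(-2)·-1 = 9
  [M]: (1)·0+(-2)·1+(-2)·1+(-2)·0 = -4
⇒ T^9 M^-4

{"T": 9, "M": -4}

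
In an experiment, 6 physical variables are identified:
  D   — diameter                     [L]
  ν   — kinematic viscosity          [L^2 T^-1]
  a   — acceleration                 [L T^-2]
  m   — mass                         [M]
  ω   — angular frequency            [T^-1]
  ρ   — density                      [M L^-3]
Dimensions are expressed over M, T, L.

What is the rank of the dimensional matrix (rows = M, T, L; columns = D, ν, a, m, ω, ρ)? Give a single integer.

Dimensional matrix (M×T×L by D×ν×a×m×ω×ρ):
  M: [ 0  0  0  1  0  1]
  T: [ 0 -1 -2  0 -1  0]
  L: [ 1  2  1  0  0 -3]
Echelon form has 3 nonzero rows (pivots: D,ν,m)

3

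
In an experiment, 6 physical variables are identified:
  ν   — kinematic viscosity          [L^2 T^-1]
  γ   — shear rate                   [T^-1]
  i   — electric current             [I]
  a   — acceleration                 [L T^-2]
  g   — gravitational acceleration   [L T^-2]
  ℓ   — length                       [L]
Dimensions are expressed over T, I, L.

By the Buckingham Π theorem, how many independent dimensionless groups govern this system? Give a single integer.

3

Dimensional matrix (T×I×L by ν×γ×i×a×g×ℓ):
  T: [-1 -1  0 -2 -2  0]
  I: [ 0  0  1  0  0  0]
  L: [ 2  0  0  1  1  1]
Echelon form has 3 nonzero rows (pivots: ν,γ,i)
6 vars − rank 3 = 3 Π groups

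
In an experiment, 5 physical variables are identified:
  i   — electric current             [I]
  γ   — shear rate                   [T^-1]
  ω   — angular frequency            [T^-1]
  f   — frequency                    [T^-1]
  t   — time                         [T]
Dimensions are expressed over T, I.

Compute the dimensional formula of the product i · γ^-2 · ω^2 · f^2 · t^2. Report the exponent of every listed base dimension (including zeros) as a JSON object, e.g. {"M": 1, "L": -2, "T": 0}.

Exponent matrix [T,I] × [i,γ,ω,f,t]:
  T: [ 0 -1 -1 -1  1]
  I: [ 1  0  0  0  0]
  [T]: (1)·0+(-2)·-1+(2)·-1+(2)·-1+(2)·1 = 0
  [I]: (1)·1+(-2)·0+(2)·0+(2)·0+(2)·0 = 1
⇒ I

{"T": 0, "I": 1}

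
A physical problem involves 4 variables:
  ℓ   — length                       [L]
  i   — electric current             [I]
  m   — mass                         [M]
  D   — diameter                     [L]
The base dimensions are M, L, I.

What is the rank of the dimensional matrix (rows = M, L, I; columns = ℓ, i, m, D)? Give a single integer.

3

Exponent matrix [M,L,I] × [ℓ,i,m,D]:
  M: [ 0  0  1  0]
  L: [ 1  0  0  1]
  I: [ 0  1  0  0]
RREF → pivots at {ℓ,i,m} ⇒ r = 3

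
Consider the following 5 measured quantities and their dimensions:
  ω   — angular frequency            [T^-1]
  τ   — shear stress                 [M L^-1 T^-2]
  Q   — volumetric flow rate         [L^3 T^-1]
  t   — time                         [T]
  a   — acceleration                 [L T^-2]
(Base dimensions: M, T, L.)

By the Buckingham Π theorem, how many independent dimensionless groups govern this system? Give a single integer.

2

Write exponents as rows M,T,L / cols ω,τ,Q,t,a:
  M: [ 0  1  0  0  0]
  T: [-1 -2 -1  1 -2]
  L: [ 0 -1  3  0  1]
RREF → pivots at {ω,τ,Q} ⇒ r = 3
Π count = n − r = 5 − 3 = 2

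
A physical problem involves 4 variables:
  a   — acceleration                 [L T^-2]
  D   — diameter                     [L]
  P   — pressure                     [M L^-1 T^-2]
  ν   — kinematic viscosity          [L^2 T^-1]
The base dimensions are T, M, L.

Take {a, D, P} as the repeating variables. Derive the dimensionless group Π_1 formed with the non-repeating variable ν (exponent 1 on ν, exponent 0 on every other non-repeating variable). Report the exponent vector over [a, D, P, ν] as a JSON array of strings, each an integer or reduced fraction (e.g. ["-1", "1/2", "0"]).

["-1/2", "-3/2", "0", "1"]

Exponent matrix [T,M,L] × [a,D,P,ν]:
  T: [-2  0 -2 -1]
  M: [ 0  0  1  0]
  L: [ 1  1 -1  2]
Echelon form has 3 nonzero rows (pivots: a,D,P)
Repeat: a,D,P; free: ν
RREF:
  r0: [   1    0    0  1/2]
  r1: [   0    1    0  3/2]
  r2: [   0    0    1    0]
Fix exponent of ν at 1; solve each RREF row for its pivot's exponent:
  r0: exp(a) + (1/2)·1 = 0 ⇒ exp(a) = -1/2
  r1: exp(D) + (3/2)·1 = 0 ⇒ exp(D) = -3/2
  r2: exp(P) + (0)·1 = 0 ⇒ exp(P) = 0
Π_1 = a^(-1/2) · D^(-3/2) · ν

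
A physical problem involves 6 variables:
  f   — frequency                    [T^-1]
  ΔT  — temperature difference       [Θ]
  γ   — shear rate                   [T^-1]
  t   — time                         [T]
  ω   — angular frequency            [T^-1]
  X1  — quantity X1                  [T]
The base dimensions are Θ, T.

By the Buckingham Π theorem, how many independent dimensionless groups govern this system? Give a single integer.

Exponent matrix [Θ,T] × [f,ΔT,γ,t,ω,X1]:
  Θ: [ 0  1  0  0  0  0]
  T: [-1  0 -1  1 -1  1]
RREF → pivots at {f,ΔT} ⇒ r = 2
6 vars − rank 2 = 4 Π groups

4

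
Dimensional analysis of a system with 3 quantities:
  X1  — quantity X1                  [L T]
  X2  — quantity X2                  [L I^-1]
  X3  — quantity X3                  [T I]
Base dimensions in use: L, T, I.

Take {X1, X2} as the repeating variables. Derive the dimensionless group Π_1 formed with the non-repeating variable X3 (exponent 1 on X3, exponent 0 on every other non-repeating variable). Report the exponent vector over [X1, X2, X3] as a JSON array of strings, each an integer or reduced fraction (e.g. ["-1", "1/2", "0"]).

["-1", "1", "1"]

Write exponents as rows L,T,I / cols X1,X2,X3:
  L: [ 1  1  0]
  T: [ 1  0  1]
  I: [ 0 -1  1]
RREF → pivots at {X1,X2} ⇒ r = 2
Pivot set = {X1,X2}, free = {X3}
RREF:
  r0: [   1    0    1]
  r1: [   0    1   -1]
  r2: [   0    0    0]
Fix exponent of X3 at 1; solve each RREF row for its pivot's exponent:
  r0: exp(X1) + (1)·1 = 0 ⇒ exp(X1) = -1
  r1: exp(X2) + (-1)·1 = 0 ⇒ exp(X2) = 1
Π_1 = X1^-1 · X2 · X3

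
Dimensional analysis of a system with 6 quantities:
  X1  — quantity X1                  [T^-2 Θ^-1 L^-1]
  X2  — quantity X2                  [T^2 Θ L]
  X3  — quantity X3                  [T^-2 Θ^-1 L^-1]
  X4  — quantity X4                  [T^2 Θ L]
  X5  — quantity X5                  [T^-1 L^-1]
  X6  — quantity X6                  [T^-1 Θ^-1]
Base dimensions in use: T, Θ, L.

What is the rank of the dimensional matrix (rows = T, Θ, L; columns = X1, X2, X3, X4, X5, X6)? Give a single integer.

Exponent matrix [T,Θ,L] × [X1,X2,X3,X4,X5,X6]:
  T: [-2  2 -2  2 -1 -1]
  Θ: [-1  1 -1  1  0 -1]
  L: [-1  1 -1  1 -1  0]
Echelon form has 2 nonzero rows (pivots: X1,X5)

2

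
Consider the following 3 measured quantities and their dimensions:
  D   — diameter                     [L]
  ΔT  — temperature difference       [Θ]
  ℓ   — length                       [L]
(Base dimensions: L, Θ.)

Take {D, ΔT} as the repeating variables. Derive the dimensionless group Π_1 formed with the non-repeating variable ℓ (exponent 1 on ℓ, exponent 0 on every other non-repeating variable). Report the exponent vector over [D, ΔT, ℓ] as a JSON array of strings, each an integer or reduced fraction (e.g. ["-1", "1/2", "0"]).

Dimensional matrix (L×Θ by D×ΔT×ℓ):
  L: [ 1  0  1]
  Θ: [ 0  1  0]
Echelon form has 2 nonzero rows (pivots: D,ΔT)
Pivot set = {D,ΔT}, free = {ℓ}
RREF:
  r0: [   1    0    1]
  r1: [   0    1    0]
Fix exponent of ℓ at 1; solve each RREF row for its pivot's exponent:
  r0: exp(D) + (1)·1 = 0 ⇒ exp(D) = -1
  r1: exp(ΔT) + (0)·1 = 0 ⇒ exp(ΔT) = 0
Π_1 = D^-1 · ℓ

["-1", "0", "1"]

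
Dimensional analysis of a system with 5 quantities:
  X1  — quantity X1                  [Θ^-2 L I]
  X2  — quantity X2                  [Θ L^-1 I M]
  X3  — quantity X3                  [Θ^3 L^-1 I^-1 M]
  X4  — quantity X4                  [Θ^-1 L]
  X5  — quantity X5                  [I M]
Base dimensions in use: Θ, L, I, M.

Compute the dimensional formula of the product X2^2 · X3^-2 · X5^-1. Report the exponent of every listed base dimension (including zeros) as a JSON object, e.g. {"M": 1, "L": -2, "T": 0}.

{"Θ": -4, "L": 0, "I": 3, "M": -1}

Exponent matrix [Θ,L,I,M] × [X1,X2,X3,X4,X5]:
  Θ: [-2  1  3 -1  0]
  L: [ 1 -1 -1  1  0]
  I: [ 1  1 -1  0  1]
  M: [ 0  1  1  0  1]
  [Θ]: (2)·1+(-2)·3+(-1)·0 = -4
  [L]: (2)·-1+(-2)·-1+(-1)·0 = 0
  [I]: (2)·1+(-2)·-1+(-1)·1 = 3
  [M]: (2)·1+(-2)·1+(-1)·1 = -1
⇒ Θ^-4 I^3 M^-1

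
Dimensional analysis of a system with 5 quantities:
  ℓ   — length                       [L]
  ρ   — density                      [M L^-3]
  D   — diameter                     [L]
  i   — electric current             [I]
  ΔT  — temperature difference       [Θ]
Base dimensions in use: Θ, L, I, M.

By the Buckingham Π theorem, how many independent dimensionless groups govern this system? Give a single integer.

Dimensional matrix (Θ×L×I×M by ℓ×ρ×D×i×ΔT):
  Θ: [ 0  0  0  0  1]
  L: [ 1 -3  1  0  0]
  I: [ 0  0  0  1  0]
  M: [ 0  1  0  0  0]
Row reduction gives pivot columns ℓ,ρ,i,ΔT; rank = 4
5 vars − rank 4 = 1 Π group

1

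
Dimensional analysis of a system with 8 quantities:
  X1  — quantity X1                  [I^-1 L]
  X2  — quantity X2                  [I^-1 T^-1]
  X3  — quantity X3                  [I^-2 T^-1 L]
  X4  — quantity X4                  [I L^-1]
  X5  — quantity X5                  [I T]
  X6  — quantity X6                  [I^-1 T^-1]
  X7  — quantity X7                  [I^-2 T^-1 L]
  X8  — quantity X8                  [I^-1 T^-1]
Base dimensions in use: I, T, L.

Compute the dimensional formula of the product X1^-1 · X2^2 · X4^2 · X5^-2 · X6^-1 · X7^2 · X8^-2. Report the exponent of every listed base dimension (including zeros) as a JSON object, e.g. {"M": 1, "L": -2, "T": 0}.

Dimensional matrix (I×T×L by X1×X2×X3×X4×X5×X6×X7×X8):
  I: [-1 -1 -2  1  1 -1 -2 -1]
  T: [ 0 -1 -1  0  1 -1 -1 -1]
  L: [ 1  0  1 -1  0  0  1  0]
  [I]: (-1)·-1+(2)·-1+(2)·1+(-2)·1+(-1)·-1+(2)·-2+(-2)·-1 = -2
  [T]: (-1)·0+(2)·-1+(2)·0+(-2)·1+(-1)·-1+(2)·-1+(-2)·-1 = -3
  [L]: (-1)·1+(2)·0+(2)·-1+(-2)·0+(-1)·0+(2)·1+(-2)·0 = -1
⇒ I^-2 T^-3 L^-1

{"I": -2, "T": -3, "L": -1}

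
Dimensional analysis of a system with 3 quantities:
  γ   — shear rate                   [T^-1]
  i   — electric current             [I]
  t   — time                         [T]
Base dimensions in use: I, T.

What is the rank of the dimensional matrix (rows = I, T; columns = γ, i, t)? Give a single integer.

Exponent matrix [I,T] × [γ,i,t]:
  I: [ 0  1  0]
  T: [-1  0  1]
Echelon form has 2 nonzero rows (pivots: γ,i)

2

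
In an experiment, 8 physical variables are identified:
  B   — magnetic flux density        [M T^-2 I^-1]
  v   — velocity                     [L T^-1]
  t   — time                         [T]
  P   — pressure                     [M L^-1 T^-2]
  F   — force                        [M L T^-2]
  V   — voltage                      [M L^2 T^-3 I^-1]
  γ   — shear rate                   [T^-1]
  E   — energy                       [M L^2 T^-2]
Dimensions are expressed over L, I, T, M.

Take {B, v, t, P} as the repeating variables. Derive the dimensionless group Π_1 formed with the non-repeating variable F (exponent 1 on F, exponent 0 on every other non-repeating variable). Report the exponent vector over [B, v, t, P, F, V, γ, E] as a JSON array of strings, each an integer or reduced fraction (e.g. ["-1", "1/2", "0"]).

["0", "-2", "-2", "-1", "1", "0", "0", "0"]

Write exponents as rows L,I,T,M / cols B,v,t,P,F,V,γ,E:
  L: [ 0  1  0 -1  1  2  0  2]
  I: [-1  0  0  0  0 -1  0  0]
  T: [-2 -1  1 -2 -2 -3 -1 -2]
  M: [ 1  0  0  1  1  1  0  1]
Row reduction gives pivot columns B,v,t,P; rank = 4
Repeat: B,v,t,P; free: F,V,γ,E
RREF:
  r0: [   1    0    0    0    0    1    0    0]
  r1: [   0    1    0    0    2    2    0    3]
  r2: [   0    0    1    0    2    1   -1    3]
  r3: [   0    0    0    1    1    0    0    1]
Fix exponent of F at 1, V at 0, γ at 0, E at 0; solve each RREF row for its pivot's exponent:
  r0: exp(B) + (0)·1 = 0 ⇒ exp(B) = 0
  r1: exp(v) + (2)·1 = 0 ⇒ exp(v) = -2
  r2: exp(t) + (2)·1 = 0 ⇒ exp(t) = -2
  r3: exp(P) + (1)·1 = 0 ⇒ exp(P) = -1
Π_1 = v^-2 · t^-2 · P^-1 · F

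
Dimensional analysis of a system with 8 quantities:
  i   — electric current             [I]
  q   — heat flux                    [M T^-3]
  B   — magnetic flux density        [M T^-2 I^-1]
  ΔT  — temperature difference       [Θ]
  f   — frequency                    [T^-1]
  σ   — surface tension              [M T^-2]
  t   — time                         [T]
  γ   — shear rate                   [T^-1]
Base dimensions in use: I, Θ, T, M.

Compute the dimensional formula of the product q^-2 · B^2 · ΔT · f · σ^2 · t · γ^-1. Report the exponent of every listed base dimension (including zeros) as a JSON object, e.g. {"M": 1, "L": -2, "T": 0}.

Write exponents as rows I,Θ,T,M / cols i,q,B,ΔT,f,σ,t,γ:
  I: [ 1  0 -1  0  0  0  0  0]
  Θ: [ 0  0  0  1  0  0  0  0]
  T: [ 0 -3 -2  0 -1 -2  1 -1]
  M: [ 0  1  1  0  0  1  0  0]
  [I]: (-2)·0+(2)·-1+(1)·0+(1)·0+(2)·0+(1)·0+(-1)·0 = -2
  [Θ]: (-2)·0+(2)·0+(1)·1+(1)·0+(2)·0+(1)·0+(-1)·0 = 1
  [T]: (-2)·-3+(2)·-2+(1)·0+(1)·-1+(2)·-2+(1)·1+(-1)·-1 = -1
  [M]: (-2)·1+(2)·1+(1)·0+(1)·0+(2)·1+(1)·0+(-1)·0 = 2
⇒ I^-2 Θ T^-1 M^2

{"I": -2, "Θ": 1, "T": -1, "M": 2}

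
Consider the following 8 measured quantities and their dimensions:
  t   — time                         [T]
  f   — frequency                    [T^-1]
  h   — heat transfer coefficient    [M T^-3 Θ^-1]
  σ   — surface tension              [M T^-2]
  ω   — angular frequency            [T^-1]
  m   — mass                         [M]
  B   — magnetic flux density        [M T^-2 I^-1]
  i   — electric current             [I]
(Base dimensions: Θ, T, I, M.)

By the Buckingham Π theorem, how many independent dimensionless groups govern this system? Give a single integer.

Exponent matrix [Θ,T,I,M] × [t,f,h,σ,ω,m,B,i]:
  Θ: [ 0  0 -1  0  0  0  0  0]
  T: [ 1 -1 -3 -2 -1  0 -2  0]
  I: [ 0  0  0  0  0  0 -1  1]
  M: [ 0  0  1  1  0  1  1  0]
RREF → pivots at {t,h,σ,B} ⇒ r = 4
n=8, r=4 ⇒ 4 dimensionless groups

4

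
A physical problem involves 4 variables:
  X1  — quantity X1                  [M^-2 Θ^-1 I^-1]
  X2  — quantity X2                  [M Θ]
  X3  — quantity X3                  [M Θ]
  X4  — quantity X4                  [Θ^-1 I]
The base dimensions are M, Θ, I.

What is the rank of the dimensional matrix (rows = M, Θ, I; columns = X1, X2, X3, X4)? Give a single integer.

Dimensional matrix (M×Θ×I by X1×X2×X3×X4):
  M: [-2  1  1  0]
  Θ: [-1  1  1 -1]
  I: [-1  0  0  1]
RREF → pivots at {X1,X2} ⇒ r = 2

2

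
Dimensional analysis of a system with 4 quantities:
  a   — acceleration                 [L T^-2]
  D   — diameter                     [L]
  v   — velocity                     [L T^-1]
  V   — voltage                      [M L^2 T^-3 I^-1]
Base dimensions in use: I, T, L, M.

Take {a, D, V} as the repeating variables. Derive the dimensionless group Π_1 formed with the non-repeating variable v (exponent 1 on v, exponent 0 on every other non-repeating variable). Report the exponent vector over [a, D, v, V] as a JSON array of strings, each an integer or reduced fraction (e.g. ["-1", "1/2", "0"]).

Dimensional matrix (I×T×L×M by a×D×v×V):
  I: [ 0  0  0 -1]
  T: [-2  0 -1 -3]
  L: [ 1  1  1  2]
  M: [ 0  0  0  1]
RREF → pivots at {a,D,V} ⇒ r = 3
Repeat: a,D,V; free: v
RREF:
  r0: [   1    0  1/2    0]
  r1: [   0    1  1/2    0]
  r2: [   0    0    0    1]
  r3: [   0    0    0    0]
Fix exponent of v at 1; solve each RREF row for its pivot's exponent:
  r0: exp(a) + (1/2)·1 = 0 ⇒ exp(a) = -1/2
  r1: exp(D) + (1/2)·1 = 0 ⇒ exp(D) = -1/2
  r2: exp(V) + (0)·1 = 0 ⇒ exp(V) = 0
Π_1 = a^(-1/2) · D^(-1/2) · v

["-1/2", "-1/2", "1", "0"]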